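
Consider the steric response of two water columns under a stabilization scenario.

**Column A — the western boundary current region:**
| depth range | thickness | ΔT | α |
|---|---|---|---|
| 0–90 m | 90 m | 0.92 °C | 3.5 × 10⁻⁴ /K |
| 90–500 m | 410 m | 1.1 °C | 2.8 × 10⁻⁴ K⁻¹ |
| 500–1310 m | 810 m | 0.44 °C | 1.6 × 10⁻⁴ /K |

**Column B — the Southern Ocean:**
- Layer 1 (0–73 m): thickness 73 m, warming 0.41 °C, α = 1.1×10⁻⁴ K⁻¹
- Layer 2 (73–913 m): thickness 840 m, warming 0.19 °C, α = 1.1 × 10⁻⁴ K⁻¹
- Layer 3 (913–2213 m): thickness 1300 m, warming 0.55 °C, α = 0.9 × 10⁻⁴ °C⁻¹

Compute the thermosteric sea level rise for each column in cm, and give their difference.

Δh_A ≈ 21 cm, Δh_B ≈ 8.5 cm; difference ≈ 13 cm

A 0–90 m: 3.5×10⁻⁴ × 90 × 0.92 = 0.02898 m
A 2.8×10⁻⁴ × 410 × 1.1 = 0.12628 m
A 500–1310 m: 0.44 × 810 × 1.6×10⁻⁴ = 0.057024 m
A total: 0.212284 m
B 0.41 × 1.1×10⁻⁴ × 73 = 0.0032923 m
B Layer 2: 0.19 × 1.1×10⁻⁴ × 840 = 0.017556 m
B 0.9×10⁻⁴ × 1300 × 0.55 = 0.06435 m
B total: 0.0851983 m
Difference: 0.212284 − 0.0851983 = 0.1270857 m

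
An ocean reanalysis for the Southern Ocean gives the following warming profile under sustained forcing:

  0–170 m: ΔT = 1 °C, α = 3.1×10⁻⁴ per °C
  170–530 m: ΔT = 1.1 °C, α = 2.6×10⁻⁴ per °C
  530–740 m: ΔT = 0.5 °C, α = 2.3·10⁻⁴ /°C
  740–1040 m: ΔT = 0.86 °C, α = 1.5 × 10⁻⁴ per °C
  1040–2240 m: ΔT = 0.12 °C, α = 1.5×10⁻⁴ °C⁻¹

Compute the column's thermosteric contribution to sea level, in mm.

0–170 m: 170 × 3.1×10⁻⁴ × 1 = 0.05270 m
2.6×10⁻⁴ × 360 × 1.1 = 0.10296 m
210 × 0.5 × 2.3×10⁻⁴ = 0.02415 m
740–1040 m: 1.5×10⁻⁴ × 0.86 × 300 = 0.03870 m
Layer 5: 1200 × 0.12 × 1.5×10⁻⁴ = 0.02160 m
Δh = 0.05270 + 0.10296 + 0.02415 + 0.03870 + 0.02160 = 0.24011 m ≈ 240 mm

Δh = 240 mm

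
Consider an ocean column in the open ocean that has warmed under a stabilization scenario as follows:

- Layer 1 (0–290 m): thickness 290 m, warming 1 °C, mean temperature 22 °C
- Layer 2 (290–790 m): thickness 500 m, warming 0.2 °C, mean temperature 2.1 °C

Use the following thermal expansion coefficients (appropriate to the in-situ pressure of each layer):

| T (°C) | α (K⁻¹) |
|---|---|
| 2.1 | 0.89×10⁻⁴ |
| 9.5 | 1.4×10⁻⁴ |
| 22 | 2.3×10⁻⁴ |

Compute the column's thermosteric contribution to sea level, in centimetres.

Δh ≈ 7.6 cm

Layer 1 at 22 °C → α = 2.3×10⁻⁴ K⁻¹
Layer 2 at 2.1 °C → α = 0.89×10⁻⁴ K⁻¹
0–290 m: 2.3×10⁻⁴ × 290 × 1 = 0.06670 m
0.2 × 500 × 0.89×10⁻⁴ = 0.00890 m
Δh = 0.06670 + 0.00890 = 0.07560 m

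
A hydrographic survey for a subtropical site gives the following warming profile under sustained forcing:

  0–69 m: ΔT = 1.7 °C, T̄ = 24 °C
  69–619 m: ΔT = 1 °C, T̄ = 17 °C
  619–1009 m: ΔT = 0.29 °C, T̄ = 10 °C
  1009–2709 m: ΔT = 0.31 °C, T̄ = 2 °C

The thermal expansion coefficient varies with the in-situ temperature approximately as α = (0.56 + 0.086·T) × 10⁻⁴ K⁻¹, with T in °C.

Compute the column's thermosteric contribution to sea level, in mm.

Layer 1: α = (0.56 + 0.086×24)×10⁻⁴ = 2.624×10⁻⁴ K⁻¹
Layer 2: α = (0.56 + 0.086×17)×10⁻⁴ = 2.022×10⁻⁴ K⁻¹
Layer 3: α = (0.56 + 0.086×10)×10⁻⁴ = 1.42×10⁻⁴ K⁻¹
Layer 4: α = (0.56 + 0.086×2)×10⁻⁴ = 0.732×10⁻⁴ K⁻¹
1.7 × 2.624×10⁻⁴ × 69 = 0.03077952 m
Layer 2: 2.022×10⁻⁴ × 1 × 550 = 0.11121 m
619–1009 m: 1.42×10⁻⁴ × 390 × 0.29 = 0.0160602 m
1700 × 0.732×10⁻⁴ × 0.31 = 0.0385764 m
Δh = 0.03077952 + 0.11121 + 0.0160602 + 0.0385764 = 0.19662612 m ≈ 197 mm

about 197 mm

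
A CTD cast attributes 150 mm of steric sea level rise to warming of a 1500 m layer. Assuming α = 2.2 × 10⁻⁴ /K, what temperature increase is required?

ΔT = Δh/(αH) = 0.15 / (2.2×10⁻⁴ × 1500) ≈ 0.4545 K

ΔT ≈ 0.45 K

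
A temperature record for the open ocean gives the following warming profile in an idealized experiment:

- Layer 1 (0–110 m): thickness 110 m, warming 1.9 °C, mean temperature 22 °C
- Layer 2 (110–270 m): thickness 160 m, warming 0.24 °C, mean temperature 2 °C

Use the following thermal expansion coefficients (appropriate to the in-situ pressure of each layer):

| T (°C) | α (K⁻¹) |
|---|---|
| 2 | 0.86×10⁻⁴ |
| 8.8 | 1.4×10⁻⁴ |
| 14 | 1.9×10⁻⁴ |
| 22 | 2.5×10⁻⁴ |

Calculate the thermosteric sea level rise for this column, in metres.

about 0.0556 m

Layer 1 at 22 °C → α = 2.5×10⁻⁴ K⁻¹
Layer 2 at 2 °C → α = 0.86×10⁻⁴ K⁻¹
0–110 m: 1.9 × 2.5×10⁻⁴ × 110 = 0.05225 m
0.86×10⁻⁴ × 0.24 × 160 = 0.0033024 m
Δh = 0.05225 + 0.0033024 = 0.0555524 m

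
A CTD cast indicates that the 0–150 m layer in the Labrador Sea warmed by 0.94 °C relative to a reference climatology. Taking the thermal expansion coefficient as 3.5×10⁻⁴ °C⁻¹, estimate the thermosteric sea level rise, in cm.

Δh = αΔT·H = 3.5×10⁻⁴ × 0.94 × 150 = 0.04935 m

Δh = 4.94 cm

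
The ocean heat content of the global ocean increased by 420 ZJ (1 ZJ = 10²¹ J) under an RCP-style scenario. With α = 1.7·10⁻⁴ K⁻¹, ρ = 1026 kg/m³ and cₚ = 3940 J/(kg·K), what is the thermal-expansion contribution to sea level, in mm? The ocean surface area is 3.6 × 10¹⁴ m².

Δh ≈ 49 mm

Per unit area: Q = 420×10²¹ / (3.6×10¹⁴) ≈ 1.167×10⁹ J/m²
Δh = αQ/(ρcₚ) = 1.7×10⁻⁴ × 1.167×10⁹ / (1026 × 3940) ≈ 0.049077 m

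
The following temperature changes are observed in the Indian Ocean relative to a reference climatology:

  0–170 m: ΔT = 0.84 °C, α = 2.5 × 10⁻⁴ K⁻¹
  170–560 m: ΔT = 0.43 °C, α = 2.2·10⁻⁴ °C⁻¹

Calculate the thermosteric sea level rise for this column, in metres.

170 × 0.84 × 2.5×10⁻⁴ = 0.03570 m
0.43 × 390 × 2.2×10⁻⁴ = 0.036894 m
Δh = 0.03570 + 0.036894 = 0.072594 m

0.0726 m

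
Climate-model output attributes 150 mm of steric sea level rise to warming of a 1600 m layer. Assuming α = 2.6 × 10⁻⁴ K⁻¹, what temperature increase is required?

ΔT ≈ 0.361 K

ΔT = Δh/(αH) = 0.15 / (2.6×10⁻⁴ × 1600) ≈ 0.3606 K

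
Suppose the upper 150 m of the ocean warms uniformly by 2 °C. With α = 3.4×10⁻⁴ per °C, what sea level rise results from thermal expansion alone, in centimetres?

Δh = 10.2 cm

Δh = αΔT·H = 3.4×10⁻⁴ × 2 × 150 = 0.10200 m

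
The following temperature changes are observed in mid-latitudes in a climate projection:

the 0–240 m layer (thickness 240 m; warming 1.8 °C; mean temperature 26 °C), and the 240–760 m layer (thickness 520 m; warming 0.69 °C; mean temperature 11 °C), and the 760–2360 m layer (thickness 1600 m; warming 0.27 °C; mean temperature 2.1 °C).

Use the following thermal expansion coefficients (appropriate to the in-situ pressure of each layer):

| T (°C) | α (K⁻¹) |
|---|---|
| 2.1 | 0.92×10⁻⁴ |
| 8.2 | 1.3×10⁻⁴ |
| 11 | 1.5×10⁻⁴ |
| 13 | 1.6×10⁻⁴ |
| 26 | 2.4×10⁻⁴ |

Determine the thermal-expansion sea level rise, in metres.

Δh ≈ 0.197 m

Layer 1 at 26 °C → α = 2.4×10⁻⁴ K⁻¹
Layer 2 at 11 °C → α = 1.5×10⁻⁴ K⁻¹
Layer 3 at 2.1 °C → α = 0.92×10⁻⁴ K⁻¹
1.8 × 2.4×10⁻⁴ × 240 = 0.10368 m
240–760 m: 0.69 × 520 × 1.5×10⁻⁴ = 0.05382 m
0.92×10⁻⁴ × 1600 × 0.27 = 0.039744 m
Δh = 0.10368 + 0.05382 + 0.039744 = 0.197244 m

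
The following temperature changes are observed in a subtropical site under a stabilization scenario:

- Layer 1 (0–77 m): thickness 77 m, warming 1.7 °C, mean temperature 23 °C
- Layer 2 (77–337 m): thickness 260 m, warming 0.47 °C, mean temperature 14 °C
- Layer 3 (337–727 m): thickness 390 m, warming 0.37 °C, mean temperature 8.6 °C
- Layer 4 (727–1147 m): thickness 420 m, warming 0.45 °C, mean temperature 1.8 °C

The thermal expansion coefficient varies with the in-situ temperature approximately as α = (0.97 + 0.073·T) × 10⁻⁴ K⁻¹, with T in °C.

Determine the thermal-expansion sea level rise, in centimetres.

Δh = 10 cm

Layer 1: α = (0.97 + 0.073×23)×10⁻⁴ = 2.649×10⁻⁴ K⁻¹
Layer 2: α = (0.97 + 0.073×14)×10⁻⁴ = 1.992×10⁻⁴ K⁻¹
Layer 3: α = (0.97 + 0.073×8.6)×10⁻⁴ = 1.5978×10⁻⁴ K⁻¹
Layer 4: α = (0.97 + 0.073×1.8)×10⁻⁴ = 1.1014×10⁻⁴ K⁻¹
0–77 m: 1.7 × 2.649×10⁻⁴ × 77 = 0.03467541 m
260 × 0.47 × 1.992×10⁻⁴ = 0.02434224 m
1.5978×10⁻⁴ × 390 × 0.37 = 0.023056254 m
Layer 4: 1.1014×10⁻⁴ × 420 × 0.45 = 0.02081646 m
Δh = 0.03467541 + 0.02434224 + 0.023056254 + 0.02081646 = 0.102890364 m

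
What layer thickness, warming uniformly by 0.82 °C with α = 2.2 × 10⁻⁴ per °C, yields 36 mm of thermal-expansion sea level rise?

H = Δh/(αΔT) = 0.036 / (2.2×10⁻⁴ × 0.82) ≈ 199.6 m

200 m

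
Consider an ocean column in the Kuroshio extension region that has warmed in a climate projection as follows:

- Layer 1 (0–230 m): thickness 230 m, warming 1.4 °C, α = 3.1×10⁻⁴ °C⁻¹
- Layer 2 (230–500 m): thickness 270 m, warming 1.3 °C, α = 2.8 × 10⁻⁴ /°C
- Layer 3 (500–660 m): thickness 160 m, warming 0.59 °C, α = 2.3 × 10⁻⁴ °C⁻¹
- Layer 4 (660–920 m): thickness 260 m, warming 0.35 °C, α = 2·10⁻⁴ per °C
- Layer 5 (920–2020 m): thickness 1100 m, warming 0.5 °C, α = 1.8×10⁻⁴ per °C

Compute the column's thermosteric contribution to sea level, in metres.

0.337 m of thermosteric rise

0–230 m: 230 × 3.1×10⁻⁴ × 1.4 = 0.09982 m
1.3 × 270 × 2.8×10⁻⁴ = 0.09828 m
Layer 3: 160 × 0.59 × 2.3×10⁻⁴ = 0.021712 m
Layer 4: 0.35 × 260 × 2×10⁻⁴ = 0.01820 m
Layer 5: 1.8×10⁻⁴ × 1100 × 0.5 = 0.09900 m
Δh = 0.09982 + 0.09828 + 0.021712 + 0.01820 + 0.09900 = 0.337012 m ≈ 0.337 m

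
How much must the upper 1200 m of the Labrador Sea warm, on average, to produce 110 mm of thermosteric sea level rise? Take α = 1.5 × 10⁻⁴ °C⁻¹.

0.611 K

ΔT = Δh/(αH) = 0.11 / (1.5×10⁻⁴ × 1200) ≈ 0.6111 K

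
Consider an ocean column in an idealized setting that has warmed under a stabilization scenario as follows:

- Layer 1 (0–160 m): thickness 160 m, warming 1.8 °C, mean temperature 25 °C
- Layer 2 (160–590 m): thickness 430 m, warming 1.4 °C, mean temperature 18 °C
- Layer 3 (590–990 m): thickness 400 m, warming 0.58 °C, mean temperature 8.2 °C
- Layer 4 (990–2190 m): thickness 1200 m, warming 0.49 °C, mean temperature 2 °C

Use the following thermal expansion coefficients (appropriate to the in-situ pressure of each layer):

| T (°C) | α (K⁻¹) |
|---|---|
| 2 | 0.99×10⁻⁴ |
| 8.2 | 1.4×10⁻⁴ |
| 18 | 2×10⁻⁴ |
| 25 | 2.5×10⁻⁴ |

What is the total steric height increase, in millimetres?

Δh = 280 mm

Layer 1 at 25 °C → α = 2.5×10⁻⁴ K⁻¹
Layer 2 at 18 °C → α = 2×10⁻⁴ K⁻¹
Layer 3 at 8.2 °C → α = 1.4×10⁻⁴ K⁻¹
Layer 4 at 2 °C → α = 0.99×10⁻⁴ K⁻¹
Layer 1: 1.8 × 2.5×10⁻⁴ × 160 = 0.07200 m
Layer 2: 1.4 × 2×10⁻⁴ × 430 = 0.12040 m
590–990 m: 400 × 1.4×10⁻⁴ × 0.58 = 0.03248 m
0.99×10⁻⁴ × 1200 × 0.49 = 0.058212 m
Δh = 0.07200 + 0.12040 + 0.03248 + 0.058212 = 0.283092 m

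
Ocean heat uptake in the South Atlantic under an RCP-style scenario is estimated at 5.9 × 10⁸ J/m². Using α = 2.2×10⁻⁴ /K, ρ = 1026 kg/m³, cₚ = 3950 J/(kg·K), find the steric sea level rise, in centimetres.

3.20 cm

Δh = αQ/(ρcₚ) = 2.2×10⁻⁴ × 5.9×10⁸ / (1026 × 3950) ≈ 0.032028 m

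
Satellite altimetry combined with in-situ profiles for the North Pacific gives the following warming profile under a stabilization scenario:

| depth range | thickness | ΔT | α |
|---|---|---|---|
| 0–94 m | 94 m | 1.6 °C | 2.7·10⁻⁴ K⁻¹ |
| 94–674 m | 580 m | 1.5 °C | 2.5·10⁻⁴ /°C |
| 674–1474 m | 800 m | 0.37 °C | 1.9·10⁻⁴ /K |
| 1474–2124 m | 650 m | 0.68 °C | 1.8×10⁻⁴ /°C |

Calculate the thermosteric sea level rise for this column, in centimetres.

Δh = 39.4 cm

0–94 m: 2.7×10⁻⁴ × 94 × 1.6 = 0.040608 m
Layer 2: 1.5 × 580 × 2.5×10⁻⁴ = 0.21750 m
Layer 3: 1.9×10⁻⁴ × 0.37 × 800 = 0.05624 m
650 × 1.8×10⁻⁴ × 0.68 = 0.07956 m
Δh = 0.040608 + 0.21750 + 0.05624 + 0.07956 = 0.393908 m ≈ 39.4 cm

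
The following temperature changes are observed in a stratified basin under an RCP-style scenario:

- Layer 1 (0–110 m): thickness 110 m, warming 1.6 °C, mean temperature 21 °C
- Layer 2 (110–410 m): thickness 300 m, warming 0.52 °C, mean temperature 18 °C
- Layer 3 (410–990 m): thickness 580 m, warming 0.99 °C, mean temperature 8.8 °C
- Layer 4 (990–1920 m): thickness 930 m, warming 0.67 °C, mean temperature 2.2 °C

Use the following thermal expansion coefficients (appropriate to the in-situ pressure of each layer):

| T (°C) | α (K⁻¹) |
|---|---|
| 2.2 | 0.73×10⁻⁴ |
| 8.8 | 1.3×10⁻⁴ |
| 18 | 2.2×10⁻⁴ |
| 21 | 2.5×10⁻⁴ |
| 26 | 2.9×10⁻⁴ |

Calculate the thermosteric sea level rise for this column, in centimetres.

20 cm of thermosteric rise

Layer 1 at 21 °C → α = 2.5×10⁻⁴ K⁻¹
Layer 2 at 18 °C → α = 2.2×10⁻⁴ K⁻¹
Layer 3 at 8.8 °C → α = 1.3×10⁻⁴ K⁻¹
Layer 4 at 2.2 °C → α = 0.73×10⁻⁴ K⁻¹
1.6 × 2.5×10⁻⁴ × 110 = 0.04400 m
110–410 m: 300 × 0.52 × 2.2×10⁻⁴ = 0.03432 m
410–990 m: 1.3×10⁻⁴ × 0.99 × 580 = 0.074646 m
Layer 4: 930 × 0.73×10⁻⁴ × 0.67 = 0.0454863 m
Δh = 0.04400 + 0.03432 + 0.074646 + 0.0454863 = 0.1984523 m ≈ 20 cm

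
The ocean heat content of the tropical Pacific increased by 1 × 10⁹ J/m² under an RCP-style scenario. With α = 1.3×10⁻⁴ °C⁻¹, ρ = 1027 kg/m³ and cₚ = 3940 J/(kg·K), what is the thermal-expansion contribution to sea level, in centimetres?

Δh ≈ 3.2 cm

Δh = αQ/(ρcₚ) = 1.3×10⁻⁴ × 1×10⁹ / (1027 × 3940) ≈ 0.032127 m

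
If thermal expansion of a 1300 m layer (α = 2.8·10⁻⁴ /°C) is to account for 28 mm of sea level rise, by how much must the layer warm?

about 0.077 K

ΔT = Δh/(αH) = 0.028 / (2.8×10⁻⁴ × 1300) ≈ 0.07692 K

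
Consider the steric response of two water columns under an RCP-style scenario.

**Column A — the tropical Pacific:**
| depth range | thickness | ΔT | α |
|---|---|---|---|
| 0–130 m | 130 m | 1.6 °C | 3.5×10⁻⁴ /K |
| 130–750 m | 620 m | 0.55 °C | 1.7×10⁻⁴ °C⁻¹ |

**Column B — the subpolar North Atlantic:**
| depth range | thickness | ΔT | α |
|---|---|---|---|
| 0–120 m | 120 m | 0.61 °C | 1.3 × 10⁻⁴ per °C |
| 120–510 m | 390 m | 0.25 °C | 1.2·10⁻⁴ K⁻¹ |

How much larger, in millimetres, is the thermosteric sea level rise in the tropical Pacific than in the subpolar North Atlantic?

110 mm larger

A Layer 1: 130 × 3.5×10⁻⁴ × 1.6 = 0.07280 m
A Layer 2: 1.7×10⁻⁴ × 620 × 0.55 = 0.05797 m
A total: 0.13077 m
B 1.3×10⁻⁴ × 120 × 0.61 = 0.009516 m
B 120–510 m: 0.25 × 1.2×10⁻⁴ × 390 = 0.01170 m
B total: 0.021216 m
Difference: 0.13077 − 0.021216 = 0.109554 m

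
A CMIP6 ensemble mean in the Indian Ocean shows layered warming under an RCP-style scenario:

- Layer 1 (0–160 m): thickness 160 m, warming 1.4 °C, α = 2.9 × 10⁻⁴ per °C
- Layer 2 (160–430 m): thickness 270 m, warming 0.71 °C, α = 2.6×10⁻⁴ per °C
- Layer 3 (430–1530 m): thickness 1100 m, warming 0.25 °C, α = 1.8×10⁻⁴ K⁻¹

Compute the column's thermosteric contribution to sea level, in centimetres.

0–160 m: 2.9×10⁻⁴ × 160 × 1.4 = 0.06496 m
2.6×10⁻⁴ × 270 × 0.71 = 0.049842 m
430–1530 m: 0.25 × 1100 × 1.8×10⁻⁴ = 0.04950 m
Δh = 0.06496 + 0.049842 + 0.04950 = 0.164302 m

Δh ≈ 16 cm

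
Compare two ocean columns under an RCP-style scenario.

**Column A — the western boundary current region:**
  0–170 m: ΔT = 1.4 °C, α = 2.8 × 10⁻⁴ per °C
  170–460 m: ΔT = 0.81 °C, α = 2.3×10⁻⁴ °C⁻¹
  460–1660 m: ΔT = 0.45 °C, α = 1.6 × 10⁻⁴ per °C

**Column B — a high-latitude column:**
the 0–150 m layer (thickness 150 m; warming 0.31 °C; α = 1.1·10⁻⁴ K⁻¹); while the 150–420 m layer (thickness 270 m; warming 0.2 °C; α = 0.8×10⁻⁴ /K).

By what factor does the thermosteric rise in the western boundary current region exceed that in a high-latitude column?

a factor of 22

A 0–170 m: 170 × 1.4 × 2.8×10⁻⁴ = 0.06664 m
A 170–460 m: 2.3×10⁻⁴ × 0.81 × 290 = 0.054027 m
A Layer 3: 0.45 × 1.6×10⁻⁴ × 1200 = 0.08640 m
A total: 0.207067 m
B Layer 1: 150 × 0.31 × 1.1×10⁻⁴ = 0.005115 m
B Layer 2: 0.2 × 270 × 0.8×10⁻⁴ = 0.00432 m
B total: 0.009435 m
Ratio: 0.207067 / 0.009435 ≈ 21.95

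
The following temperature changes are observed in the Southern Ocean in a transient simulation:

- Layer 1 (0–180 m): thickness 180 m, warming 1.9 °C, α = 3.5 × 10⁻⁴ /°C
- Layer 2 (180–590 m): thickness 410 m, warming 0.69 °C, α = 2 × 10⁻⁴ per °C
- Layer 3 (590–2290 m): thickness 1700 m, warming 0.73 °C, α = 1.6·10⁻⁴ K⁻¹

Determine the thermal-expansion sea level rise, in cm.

0–180 m: 3.5×10⁻⁴ × 180 × 1.9 = 0.11970 m
180–590 m: 410 × 2×10⁻⁴ × 0.69 = 0.05658 m
0.73 × 1700 × 1.6×10⁻⁴ = 0.19856 m
Δh = 0.11970 + 0.05658 + 0.19856 = 0.37484 m ≈ 37.5 cm

Δh ≈ 37.5 cm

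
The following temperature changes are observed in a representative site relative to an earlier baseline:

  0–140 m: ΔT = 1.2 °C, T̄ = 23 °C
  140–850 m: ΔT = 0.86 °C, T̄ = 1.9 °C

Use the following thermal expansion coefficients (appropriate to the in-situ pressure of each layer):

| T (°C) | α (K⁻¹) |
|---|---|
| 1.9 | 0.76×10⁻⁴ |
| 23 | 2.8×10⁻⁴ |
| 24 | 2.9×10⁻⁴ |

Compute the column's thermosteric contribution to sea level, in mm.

Layer 1 at 23 °C → α = 2.8×10⁻⁴ K⁻¹
Layer 2 at 1.9 °C → α = 0.76×10⁻⁴ K⁻¹
0–140 m: 1.2 × 2.8×10⁻⁴ × 140 = 0.04704 m
0.76×10⁻⁴ × 710 × 0.86 = 0.0464056 m
Δh = 0.04704 + 0.0464056 = 0.0934456 m

about 93.4 mm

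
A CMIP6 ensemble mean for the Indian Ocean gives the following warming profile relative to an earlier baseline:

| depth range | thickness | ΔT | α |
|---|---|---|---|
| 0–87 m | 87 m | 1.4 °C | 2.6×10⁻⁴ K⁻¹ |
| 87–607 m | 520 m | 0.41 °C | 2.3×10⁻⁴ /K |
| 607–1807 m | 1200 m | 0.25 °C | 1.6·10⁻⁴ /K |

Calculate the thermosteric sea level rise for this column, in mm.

Layer 1: 87 × 2.6×10⁻⁴ × 1.4 = 0.031668 m
87–607 m: 520 × 2.3×10⁻⁴ × 0.41 = 0.049036 m
607–1807 m: 0.25 × 1.6×10⁻⁴ × 1200 = 0.04800 m
Δh = 0.031668 + 0.049036 + 0.04800 = 0.128704 m

Δh = 129 mm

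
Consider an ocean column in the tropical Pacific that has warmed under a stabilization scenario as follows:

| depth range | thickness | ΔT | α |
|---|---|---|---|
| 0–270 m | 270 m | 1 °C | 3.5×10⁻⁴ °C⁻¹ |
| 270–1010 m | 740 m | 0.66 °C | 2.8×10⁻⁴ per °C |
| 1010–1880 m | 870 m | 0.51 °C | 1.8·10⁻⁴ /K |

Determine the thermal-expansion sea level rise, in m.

1 × 270 × 3.5×10⁻⁴ = 0.09450 m
740 × 0.66 × 2.8×10⁻⁴ = 0.136752 m
1.8×10⁻⁴ × 0.51 × 870 = 0.079866 m
Δh = 0.09450 + 0.136752 + 0.079866 = 0.311118 m ≈ 0.311 m

Δh ≈ 0.311 m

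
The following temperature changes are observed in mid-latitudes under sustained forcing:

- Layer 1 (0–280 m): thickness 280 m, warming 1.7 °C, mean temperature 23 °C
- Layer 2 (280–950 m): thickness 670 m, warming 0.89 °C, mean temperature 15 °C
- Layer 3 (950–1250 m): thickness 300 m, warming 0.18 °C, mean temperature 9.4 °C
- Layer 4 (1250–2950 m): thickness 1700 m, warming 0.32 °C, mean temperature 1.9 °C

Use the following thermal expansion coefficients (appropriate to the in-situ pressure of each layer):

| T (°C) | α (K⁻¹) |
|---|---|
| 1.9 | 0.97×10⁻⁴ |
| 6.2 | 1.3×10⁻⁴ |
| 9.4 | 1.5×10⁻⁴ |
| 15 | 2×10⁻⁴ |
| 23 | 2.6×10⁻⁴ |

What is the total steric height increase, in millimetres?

Layer 1 at 23 °C → α = 2.6×10⁻⁴ K⁻¹
Layer 2 at 15 °C → α = 2×10⁻⁴ K⁻¹
Layer 3 at 9.4 °C → α = 1.5×10⁻⁴ K⁻¹
Layer 4 at 1.9 °C → α = 0.97×10⁻⁴ K⁻¹
0–280 m: 1.7 × 2.6×10⁻⁴ × 280 = 0.12376 m
0.89 × 670 × 2×10⁻⁴ = 0.11926 m
Layer 3: 1.5×10⁻⁴ × 0.18 × 300 = 0.00810 m
1250–2950 m: 0.32 × 1700 × 0.97×10⁻⁴ = 0.052768 m
Δh = 0.12376 + 0.11926 + 0.00810 + 0.052768 = 0.303888 m

Δh ≈ 304 mm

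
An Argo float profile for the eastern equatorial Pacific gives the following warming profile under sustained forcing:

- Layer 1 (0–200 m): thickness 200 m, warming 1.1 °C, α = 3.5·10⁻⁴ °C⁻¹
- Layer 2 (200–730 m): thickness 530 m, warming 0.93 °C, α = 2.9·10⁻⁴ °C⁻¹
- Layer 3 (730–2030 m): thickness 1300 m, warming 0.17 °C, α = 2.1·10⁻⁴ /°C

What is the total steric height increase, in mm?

1.1 × 3.5×10⁻⁴ × 200 = 0.07700 m
2.9×10⁻⁴ × 0.93 × 530 = 0.142941 m
730–2030 m: 2.1×10⁻⁴ × 1300 × 0.17 = 0.04641 m
Δh = 0.07700 + 0.142941 + 0.04641 = 0.266351 m

Δh = 270 mm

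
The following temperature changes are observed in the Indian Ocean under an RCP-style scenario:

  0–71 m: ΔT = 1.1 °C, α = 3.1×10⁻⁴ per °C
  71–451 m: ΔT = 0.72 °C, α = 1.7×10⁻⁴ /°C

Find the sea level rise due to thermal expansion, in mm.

0–71 m: 3.1×10⁻⁴ × 1.1 × 71 = 0.024211 m
Layer 2: 1.7×10⁻⁴ × 0.72 × 380 = 0.046512 m
Δh = 0.024211 + 0.046512 = 0.070723 m

about 71 mm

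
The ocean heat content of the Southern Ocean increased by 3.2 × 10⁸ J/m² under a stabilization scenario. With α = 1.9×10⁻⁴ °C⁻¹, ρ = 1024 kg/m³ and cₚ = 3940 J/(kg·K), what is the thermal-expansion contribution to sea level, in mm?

15.1 mm

Δh = αQ/(ρcₚ) = 1.9×10⁻⁴ × 3.2×10⁸ / (1024 × 3940) ≈ 0.01507 m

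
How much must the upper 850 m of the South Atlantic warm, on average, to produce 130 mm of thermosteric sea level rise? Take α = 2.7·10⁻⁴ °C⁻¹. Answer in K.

ΔT = Δh/(αH) = 0.13 / (2.7×10⁻⁴ × 850) ≈ 0.5664 K

ΔT ≈ 0.566 K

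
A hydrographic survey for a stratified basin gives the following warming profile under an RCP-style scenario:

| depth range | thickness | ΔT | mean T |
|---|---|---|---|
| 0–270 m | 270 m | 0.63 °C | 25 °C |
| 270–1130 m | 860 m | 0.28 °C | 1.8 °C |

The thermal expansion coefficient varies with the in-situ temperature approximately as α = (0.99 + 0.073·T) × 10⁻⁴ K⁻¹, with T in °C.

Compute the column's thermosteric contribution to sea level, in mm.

74.9 mm of thermosteric rise

Layer 1: α = (0.99 + 0.073×25)×10⁻⁴ = 2.815×10⁻⁴ K⁻¹
Layer 2: α = (0.99 + 0.073×1.8)×10⁻⁴ = 1.1214×10⁻⁴ K⁻¹
Layer 1: 2.815×10⁻⁴ × 0.63 × 270 = 0.04788315 m
Layer 2: 1.1214×10⁻⁴ × 0.28 × 860 = 0.027003312 m
Δh = 0.04788315 + 0.027003312 = 0.074886462 m ≈ 74.9 mm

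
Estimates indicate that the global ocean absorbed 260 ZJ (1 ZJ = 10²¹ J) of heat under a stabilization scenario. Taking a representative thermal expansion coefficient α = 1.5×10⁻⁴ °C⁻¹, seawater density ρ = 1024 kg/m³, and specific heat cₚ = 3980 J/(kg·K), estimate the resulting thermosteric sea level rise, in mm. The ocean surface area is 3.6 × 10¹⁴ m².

Per unit area: Q = 260×10²¹ / (3.6×10¹⁴) ≈ 7.222×10⁸ J/m²
Δh = αQ/(ρcₚ) = 1.5×10⁻⁴ × 7.222×10⁸ / (1024 × 3980) ≈ 0.026581 m

about 26.6 mm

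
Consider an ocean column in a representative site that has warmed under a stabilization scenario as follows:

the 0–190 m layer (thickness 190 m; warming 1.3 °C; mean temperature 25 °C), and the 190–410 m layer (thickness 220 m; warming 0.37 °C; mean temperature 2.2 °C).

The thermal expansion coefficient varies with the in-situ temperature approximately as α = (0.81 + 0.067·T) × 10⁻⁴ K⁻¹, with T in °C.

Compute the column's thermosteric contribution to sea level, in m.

Layer 1: α = (0.81 + 0.067×25)×10⁻⁴ = 2.485×10⁻⁴ K⁻¹
Layer 2: α = (0.81 + 0.067×2.2)×10⁻⁴ = 0.9574×10⁻⁴ K⁻¹
0–190 m: 190 × 2.485×10⁻⁴ × 1.3 = 0.0613795 m
190–410 m: 220 × 0.9574×10⁻⁴ × 0.37 = 0.007793236 m
Δh = 0.0613795 + 0.007793236 = 0.069172736 m

Δh = 0.069 m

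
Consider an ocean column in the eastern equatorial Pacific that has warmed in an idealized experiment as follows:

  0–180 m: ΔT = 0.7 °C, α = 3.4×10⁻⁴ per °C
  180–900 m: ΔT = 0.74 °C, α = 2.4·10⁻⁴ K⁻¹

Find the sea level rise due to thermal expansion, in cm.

17 cm

0–180 m: 3.4×10⁻⁴ × 180 × 0.7 = 0.04284 m
180–900 m: 2.4×10⁻⁴ × 0.74 × 720 = 0.127872 m
Δh = 0.04284 + 0.127872 = 0.170712 m ≈ 17 cm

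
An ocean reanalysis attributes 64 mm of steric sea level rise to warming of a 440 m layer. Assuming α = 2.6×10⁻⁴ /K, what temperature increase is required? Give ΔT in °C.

ΔT = Δh/(αH) = 0.064 / (2.6×10⁻⁴ × 440) ≈ 0.5594 °C

ΔT ≈ 0.559 °C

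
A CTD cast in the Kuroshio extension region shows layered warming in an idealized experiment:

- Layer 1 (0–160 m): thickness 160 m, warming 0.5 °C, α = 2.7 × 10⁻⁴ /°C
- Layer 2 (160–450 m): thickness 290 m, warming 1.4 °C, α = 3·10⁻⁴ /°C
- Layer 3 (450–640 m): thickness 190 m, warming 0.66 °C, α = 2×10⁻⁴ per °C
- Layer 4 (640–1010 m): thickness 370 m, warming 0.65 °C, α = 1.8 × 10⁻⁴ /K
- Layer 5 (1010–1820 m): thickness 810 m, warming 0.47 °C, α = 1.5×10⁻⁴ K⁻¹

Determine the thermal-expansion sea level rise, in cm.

26.9 cm

Layer 1: 0.5 × 160 × 2.7×10⁻⁴ = 0.02160 m
3×10⁻⁴ × 290 × 1.4 = 0.12180 m
0.66 × 190 × 2×10⁻⁴ = 0.02508 m
370 × 0.65 × 1.8×10⁻⁴ = 0.04329 m
0.47 × 1.5×10⁻⁴ × 810 = 0.057105 m
Δh = 0.02160 + 0.12180 + 0.02508 + 0.04329 + 0.057105 = 0.268875 m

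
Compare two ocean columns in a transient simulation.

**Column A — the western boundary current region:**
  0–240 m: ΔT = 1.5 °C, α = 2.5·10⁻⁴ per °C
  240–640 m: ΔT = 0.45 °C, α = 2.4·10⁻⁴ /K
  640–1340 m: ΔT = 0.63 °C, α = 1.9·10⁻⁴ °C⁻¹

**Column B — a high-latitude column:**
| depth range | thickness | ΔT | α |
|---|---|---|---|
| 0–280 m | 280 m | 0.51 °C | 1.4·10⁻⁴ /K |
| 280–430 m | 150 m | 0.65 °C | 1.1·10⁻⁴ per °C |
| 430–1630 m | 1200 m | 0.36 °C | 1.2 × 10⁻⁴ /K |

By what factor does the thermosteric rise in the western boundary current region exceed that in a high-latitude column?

A 0–240 m: 240 × 2.5×10⁻⁴ × 1.5 = 0.09000 m
A 240–640 m: 0.45 × 2.4×10⁻⁴ × 400 = 0.04320 m
A 640–1340 m: 1.9×10⁻⁴ × 700 × 0.63 = 0.08379 m
A total: 0.21699 m
B 0.51 × 1.4×10⁻⁴ × 280 = 0.019992 m
B 1.1×10⁻⁴ × 0.65 × 150 = 0.010725 m
B Layer 3: 1200 × 0.36 × 1.2×10⁻⁴ = 0.05184 m
B total: 0.082557 m
Ratio: 0.21699 / 0.082557 ≈ 2.628

2.6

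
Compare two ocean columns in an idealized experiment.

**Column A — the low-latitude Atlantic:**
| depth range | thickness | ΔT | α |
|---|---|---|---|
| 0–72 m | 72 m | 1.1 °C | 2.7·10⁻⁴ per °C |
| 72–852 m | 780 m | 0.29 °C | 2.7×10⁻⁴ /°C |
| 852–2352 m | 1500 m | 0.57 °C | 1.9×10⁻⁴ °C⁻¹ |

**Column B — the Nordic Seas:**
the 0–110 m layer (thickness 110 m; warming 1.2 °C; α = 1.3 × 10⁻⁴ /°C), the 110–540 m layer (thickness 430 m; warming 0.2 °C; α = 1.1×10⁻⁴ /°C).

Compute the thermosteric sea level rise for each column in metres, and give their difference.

Δh_A ≈ 0.245 m, Δh_B ≈ 0.0266 m; difference ≈ 0.218 m

A Layer 1: 1.1 × 2.7×10⁻⁴ × 72 = 0.021384 m
A 2.7×10⁻⁴ × 780 × 0.29 = 0.061074 m
A 0.57 × 1500 × 1.9×10⁻⁴ = 0.16245 m
A total: 0.244908 m
B 1.3×10⁻⁴ × 110 × 1.2 = 0.01716 m
B Layer 2: 430 × 0.2 × 1.1×10⁻⁴ = 0.00946 m
B total: 0.02662 m
Difference: 0.244908 − 0.02662 = 0.218288 m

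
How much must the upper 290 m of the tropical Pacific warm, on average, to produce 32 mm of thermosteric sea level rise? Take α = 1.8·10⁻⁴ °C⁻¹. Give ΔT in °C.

ΔT = Δh/(αH) = 0.032 / (1.8×10⁻⁴ × 290) ≈ 0.6130 °C

about 0.613 °C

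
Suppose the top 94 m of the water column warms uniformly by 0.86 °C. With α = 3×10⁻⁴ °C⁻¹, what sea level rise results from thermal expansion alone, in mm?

Δh = αΔT·H = 3×10⁻⁴ × 0.86 × 94 = 0.024252 m

about 24 mm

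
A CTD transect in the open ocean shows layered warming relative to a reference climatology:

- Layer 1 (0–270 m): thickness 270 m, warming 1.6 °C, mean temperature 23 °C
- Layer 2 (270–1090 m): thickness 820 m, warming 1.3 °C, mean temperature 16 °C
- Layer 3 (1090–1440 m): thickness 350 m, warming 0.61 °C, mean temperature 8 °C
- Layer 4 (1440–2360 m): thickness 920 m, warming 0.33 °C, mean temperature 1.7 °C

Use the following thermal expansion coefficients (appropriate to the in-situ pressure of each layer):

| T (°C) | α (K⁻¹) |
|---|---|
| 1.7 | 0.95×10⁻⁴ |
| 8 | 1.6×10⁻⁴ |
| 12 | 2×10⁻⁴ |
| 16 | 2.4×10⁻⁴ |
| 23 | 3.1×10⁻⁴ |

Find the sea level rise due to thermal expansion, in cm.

Layer 1 at 23 °C → α = 3.1×10⁻⁴ K⁻¹
Layer 2 at 16 °C → α = 2.4×10⁻⁴ K⁻¹
Layer 3 at 8 °C → α = 1.6×10⁻⁴ K⁻¹
Layer 4 at 1.7 °C → α = 0.95×10⁻⁴ K⁻¹
Layer 1: 3.1×10⁻⁴ × 1.6 × 270 = 0.13392 m
1.3 × 820 × 2.4×10⁻⁴ = 0.25584 m
Layer 3: 350 × 0.61 × 1.6×10⁻⁴ = 0.03416 m
1440–2360 m: 0.95×10⁻⁴ × 0.33 × 920 = 0.028842 m
Δh = 0.13392 + 0.25584 + 0.03416 + 0.028842 = 0.452762 m

about 45.3 cm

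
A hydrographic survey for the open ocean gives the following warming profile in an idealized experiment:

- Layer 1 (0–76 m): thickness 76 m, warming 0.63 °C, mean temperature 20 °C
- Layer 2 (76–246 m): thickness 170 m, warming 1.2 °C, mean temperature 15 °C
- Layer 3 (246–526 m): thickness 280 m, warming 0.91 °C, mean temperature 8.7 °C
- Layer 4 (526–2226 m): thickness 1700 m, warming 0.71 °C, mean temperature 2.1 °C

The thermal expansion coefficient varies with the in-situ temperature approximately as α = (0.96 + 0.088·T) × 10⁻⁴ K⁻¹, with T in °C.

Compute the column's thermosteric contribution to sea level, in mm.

Layer 1: α = (0.96 + 0.088×20)×10⁻⁴ = 2.72×10⁻⁴ K⁻¹
Layer 2: α = (0.96 + 0.088×15)×10⁻⁴ = 2.28×10⁻⁴ K⁻¹
Layer 3: α = (0.96 + 0.088×8.7)×10⁻⁴ = 1.7256×10⁻⁴ K⁻¹
Layer 4: α = (0.96 + 0.088×2.1)×10⁻⁴ = 1.1448×10⁻⁴ K⁻¹
Layer 1: 2.72×10⁻⁴ × 76 × 0.63 = 0.01302336 m
Layer 2: 170 × 1.2 × 2.28×10⁻⁴ = 0.046512 m
Layer 3: 280 × 0.91 × 1.7256×10⁻⁴ = 0.043968288 m
526–2226 m: 1.1448×10⁻⁴ × 1700 × 0.71 = 0.13817736 m
Δh = 0.01302336 + 0.046512 + 0.043968288 + 0.13817736 = 0.241681008 m

242 mm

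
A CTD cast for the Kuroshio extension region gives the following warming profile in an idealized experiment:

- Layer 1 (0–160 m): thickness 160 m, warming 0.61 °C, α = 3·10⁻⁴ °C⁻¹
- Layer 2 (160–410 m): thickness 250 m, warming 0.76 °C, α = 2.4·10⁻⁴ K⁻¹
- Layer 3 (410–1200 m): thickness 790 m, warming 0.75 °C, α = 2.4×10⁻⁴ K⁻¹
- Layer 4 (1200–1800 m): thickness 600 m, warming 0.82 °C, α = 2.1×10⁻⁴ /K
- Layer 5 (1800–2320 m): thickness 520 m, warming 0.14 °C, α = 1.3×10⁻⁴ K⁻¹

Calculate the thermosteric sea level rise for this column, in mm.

Δh = 330 mm

0–160 m: 3×10⁻⁴ × 160 × 0.61 = 0.02928 m
160–410 m: 2.4×10⁻⁴ × 250 × 0.76 = 0.04560 m
410–1200 m: 0.75 × 790 × 2.4×10⁻⁴ = 0.14220 m
2.1×10⁻⁴ × 0.82 × 600 = 0.10332 m
Layer 5: 1.3×10⁻⁴ × 0.14 × 520 = 0.009464 m
Δh = 0.02928 + 0.04560 + 0.14220 + 0.10332 + 0.009464 = 0.329864 m ≈ 330 mm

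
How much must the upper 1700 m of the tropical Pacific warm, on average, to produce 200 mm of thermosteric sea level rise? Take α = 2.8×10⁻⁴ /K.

ΔT ≈ 0.42 °C

ΔT = Δh/(αH) = 0.2 / (2.8×10⁻⁴ × 1700) ≈ 0.4202 °C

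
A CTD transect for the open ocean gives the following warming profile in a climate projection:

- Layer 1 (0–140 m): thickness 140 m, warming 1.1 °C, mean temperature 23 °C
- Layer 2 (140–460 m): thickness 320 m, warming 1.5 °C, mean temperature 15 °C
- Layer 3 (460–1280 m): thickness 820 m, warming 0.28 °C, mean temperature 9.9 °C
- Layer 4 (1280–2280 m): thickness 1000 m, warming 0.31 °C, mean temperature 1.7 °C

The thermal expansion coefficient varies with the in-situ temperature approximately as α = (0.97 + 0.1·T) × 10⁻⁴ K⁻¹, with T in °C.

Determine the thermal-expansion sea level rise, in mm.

Layer 1: α = (0.97 + 0.1×23)×10⁻⁴ = 3.27×10⁻⁴ K⁻¹
Layer 2: α = (0.97 + 0.1×15)×10⁻⁴ = 2.47×10⁻⁴ K⁻¹
Layer 3: α = (0.97 + 0.1×9.9)×10⁻⁴ = 1.96×10⁻⁴ K⁻¹
Layer 4: α = (0.97 + 0.1×1.7)×10⁻⁴ = 1.14×10⁻⁴ K⁻¹
0–140 m: 140 × 3.27×10⁻⁴ × 1.1 = 0.050358 m
140–460 m: 1.5 × 2.47×10⁻⁴ × 320 = 0.11856 m
1.96×10⁻⁴ × 0.28 × 820 = 0.0450016 m
1000 × 1.14×10⁻⁴ × 0.31 = 0.03534 m
Δh = 0.050358 + 0.11856 + 0.0450016 + 0.03534 = 0.2492596 m

250 mm of thermosteric rise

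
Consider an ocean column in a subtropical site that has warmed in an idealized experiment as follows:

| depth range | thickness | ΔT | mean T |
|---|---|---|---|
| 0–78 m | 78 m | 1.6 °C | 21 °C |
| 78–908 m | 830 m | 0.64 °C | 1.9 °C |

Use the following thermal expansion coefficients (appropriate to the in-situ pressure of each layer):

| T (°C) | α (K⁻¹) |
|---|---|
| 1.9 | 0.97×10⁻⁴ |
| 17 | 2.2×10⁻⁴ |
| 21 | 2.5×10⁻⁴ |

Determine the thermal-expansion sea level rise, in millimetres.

Δh = 82.7 mm

Layer 1 at 21 °C → α = 2.5×10⁻⁴ K⁻¹
Layer 2 at 1.9 °C → α = 0.97×10⁻⁴ K⁻¹
0–78 m: 1.6 × 78 × 2.5×10⁻⁴ = 0.03120 m
78–908 m: 0.64 × 0.97×10⁻⁴ × 830 = 0.0515264 m
Δh = 0.03120 + 0.0515264 = 0.0827264 m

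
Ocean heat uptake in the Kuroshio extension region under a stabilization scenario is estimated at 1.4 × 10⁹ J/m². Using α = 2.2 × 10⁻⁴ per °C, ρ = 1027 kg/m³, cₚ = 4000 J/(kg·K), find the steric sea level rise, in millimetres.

Δh = αQ/(ρcₚ) = 2.2×10⁻⁴ × 1.4×10⁹ / (1027 × 4000) ≈ 0.074976 m

Δh = 75.0 mm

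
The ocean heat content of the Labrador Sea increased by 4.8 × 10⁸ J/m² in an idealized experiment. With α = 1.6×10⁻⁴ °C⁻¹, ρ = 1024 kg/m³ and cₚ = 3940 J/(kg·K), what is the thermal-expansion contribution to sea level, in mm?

Δh = αQ/(ρcₚ) = 1.6×10⁻⁴ × 4.8×10⁸ / (1024 × 3940) ≈ 0.019036 m

about 19 mm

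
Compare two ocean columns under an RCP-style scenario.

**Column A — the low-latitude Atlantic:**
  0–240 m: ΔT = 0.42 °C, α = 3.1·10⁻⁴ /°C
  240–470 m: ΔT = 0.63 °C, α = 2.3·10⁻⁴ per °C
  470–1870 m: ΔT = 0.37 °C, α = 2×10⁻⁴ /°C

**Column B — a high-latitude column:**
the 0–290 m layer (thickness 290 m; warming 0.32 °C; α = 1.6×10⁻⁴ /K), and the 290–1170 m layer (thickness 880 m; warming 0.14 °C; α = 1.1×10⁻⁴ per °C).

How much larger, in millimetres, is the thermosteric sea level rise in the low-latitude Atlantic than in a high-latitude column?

Δh_A − Δh_B ≈ 140 mm

A 3.1×10⁻⁴ × 240 × 0.42 = 0.031248 m
A 0.63 × 2.3×10⁻⁴ × 230 = 0.033327 m
A 470–1870 m: 2×10⁻⁴ × 1400 × 0.37 = 0.10360 m
A total: 0.168175 m
B 290 × 0.32 × 1.6×10⁻⁴ = 0.014848 m
B 290–1170 m: 880 × 1.1×10⁻⁴ × 0.14 = 0.013552 m
B total: 0.02840 m
Difference: 0.168175 − 0.02840 = 0.139775 m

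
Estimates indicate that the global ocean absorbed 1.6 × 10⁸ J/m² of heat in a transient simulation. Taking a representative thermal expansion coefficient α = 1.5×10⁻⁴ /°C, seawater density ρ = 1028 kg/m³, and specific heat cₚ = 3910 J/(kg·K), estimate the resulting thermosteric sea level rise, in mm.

Δh = αQ/(ρcₚ) = 1.5×10⁻⁴ × 1.6×10⁸ / (1028 × 3910) ≈ 0.0059709 m

Δh ≈ 5.97 mm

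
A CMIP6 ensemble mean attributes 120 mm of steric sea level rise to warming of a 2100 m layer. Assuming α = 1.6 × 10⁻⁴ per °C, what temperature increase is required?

about 0.357 K

ΔT = Δh/(αH) = 0.12 / (1.6×10⁻⁴ × 2100) ≈ 0.3571 K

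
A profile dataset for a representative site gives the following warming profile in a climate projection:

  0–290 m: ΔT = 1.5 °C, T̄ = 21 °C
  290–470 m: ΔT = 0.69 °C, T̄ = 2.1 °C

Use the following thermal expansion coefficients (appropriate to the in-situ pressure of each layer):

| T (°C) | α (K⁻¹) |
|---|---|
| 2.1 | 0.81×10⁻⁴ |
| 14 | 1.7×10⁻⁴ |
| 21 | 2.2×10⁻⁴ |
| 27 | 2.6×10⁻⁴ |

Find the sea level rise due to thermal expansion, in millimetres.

about 110 mm

Layer 1 at 21 °C → α = 2.2×10⁻⁴ K⁻¹
Layer 2 at 2.1 °C → α = 0.81×10⁻⁴ K⁻¹
Layer 1: 1.5 × 2.2×10⁻⁴ × 290 = 0.09570 m
0.69 × 0.81×10⁻⁴ × 180 = 0.0100602 m
Δh = 0.09570 + 0.0100602 = 0.1057602 m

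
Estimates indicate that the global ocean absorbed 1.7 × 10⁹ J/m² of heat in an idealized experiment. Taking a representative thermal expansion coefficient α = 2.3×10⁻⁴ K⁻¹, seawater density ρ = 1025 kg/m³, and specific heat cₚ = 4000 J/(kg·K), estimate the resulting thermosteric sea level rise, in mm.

Δh = 95.4 mm

Δh = αQ/(ρcₚ) = 2.3×10⁻⁴ × 1.7×10⁹ / (1025 × 4000) ≈ 0.095366 m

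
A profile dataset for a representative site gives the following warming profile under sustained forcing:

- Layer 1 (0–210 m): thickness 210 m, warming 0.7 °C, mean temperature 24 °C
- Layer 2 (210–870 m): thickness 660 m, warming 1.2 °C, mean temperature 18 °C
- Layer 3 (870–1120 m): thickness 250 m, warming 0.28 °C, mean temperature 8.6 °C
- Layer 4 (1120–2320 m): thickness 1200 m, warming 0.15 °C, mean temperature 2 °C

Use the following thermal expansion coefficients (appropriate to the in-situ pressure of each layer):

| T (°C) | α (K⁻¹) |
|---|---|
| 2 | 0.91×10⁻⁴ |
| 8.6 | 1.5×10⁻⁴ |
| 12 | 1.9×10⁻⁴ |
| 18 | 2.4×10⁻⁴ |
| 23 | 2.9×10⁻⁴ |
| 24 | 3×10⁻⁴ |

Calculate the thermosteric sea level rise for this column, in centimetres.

Layer 1 at 24 °C → α = 3×10⁻⁴ K⁻¹
Layer 2 at 18 °C → α = 2.4×10⁻⁴ K⁻¹
Layer 3 at 8.6 °C → α = 1.5×10⁻⁴ K⁻¹
Layer 4 at 2 °C → α = 0.91×10⁻⁴ K⁻¹
0–210 m: 210 × 0.7 × 3×10⁻⁴ = 0.04410 m
210–870 m: 1.2 × 660 × 2.4×10⁻⁴ = 0.19008 m
Layer 3: 250 × 1.5×10⁻⁴ × 0.28 = 0.01050 m
1120–2320 m: 1200 × 0.91×10⁻⁴ × 0.15 = 0.01638 m
Δh = 0.04410 + 0.19008 + 0.01050 + 0.01638 = 0.26106 m

26.1 cm of thermosteric rise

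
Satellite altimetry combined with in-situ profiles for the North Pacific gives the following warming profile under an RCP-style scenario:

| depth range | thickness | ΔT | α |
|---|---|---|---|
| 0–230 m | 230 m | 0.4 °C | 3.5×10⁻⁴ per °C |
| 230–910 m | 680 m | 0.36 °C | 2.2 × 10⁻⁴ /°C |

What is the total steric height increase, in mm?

86.1 mm

Layer 1: 3.5×10⁻⁴ × 0.4 × 230 = 0.03220 m
Layer 2: 2.2×10⁻⁴ × 680 × 0.36 = 0.053856 m
Δh = 0.03220 + 0.053856 = 0.086056 m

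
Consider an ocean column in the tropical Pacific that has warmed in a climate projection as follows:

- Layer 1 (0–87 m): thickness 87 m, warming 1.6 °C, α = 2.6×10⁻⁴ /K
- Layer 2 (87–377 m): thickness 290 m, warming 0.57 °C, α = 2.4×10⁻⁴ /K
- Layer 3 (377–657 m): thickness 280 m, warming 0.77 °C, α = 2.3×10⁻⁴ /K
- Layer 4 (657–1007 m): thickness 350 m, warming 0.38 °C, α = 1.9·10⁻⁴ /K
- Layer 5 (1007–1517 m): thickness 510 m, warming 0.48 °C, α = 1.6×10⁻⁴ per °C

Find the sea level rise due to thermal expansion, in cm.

Layer 1: 2.6×10⁻⁴ × 1.6 × 87 = 0.036192 m
0.57 × 290 × 2.4×10⁻⁴ = 0.039672 m
Layer 3: 2.3×10⁻⁴ × 0.77 × 280 = 0.049588 m
0.38 × 350 × 1.9×10⁻⁴ = 0.02527 m
1007–1517 m: 1.6×10⁻⁴ × 510 × 0.48 = 0.039168 m
Δh = 0.036192 + 0.039672 + 0.049588 + 0.02527 + 0.039168 = 0.18989 m

19.0 cm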